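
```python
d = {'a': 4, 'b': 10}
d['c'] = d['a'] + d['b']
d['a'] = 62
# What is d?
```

After line 1: d = {'a': 4, 'b': 10}
After line 2 (d['c'] = 4 + 10): d = {'a': 4, 'b': 10, 'c': 14}
After line 3: d = {'a': 62, 'b': 10, 'c': 14}

{'a': 62, 'b': 10, 'c': 14}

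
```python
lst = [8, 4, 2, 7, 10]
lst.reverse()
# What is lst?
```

[10, 7, 2, 4, 8]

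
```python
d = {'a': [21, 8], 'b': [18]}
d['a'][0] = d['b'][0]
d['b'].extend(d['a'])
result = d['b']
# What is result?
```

After line 1: d = {'a': [21, 8], 'b': [18]}
After line 2 (a[0] = b[0] = 18): d = {'a': [18, 8], 'b': [18]}
After line 3 (b.extend(a) appends [18, 8]): d = {'a': [18, 8], 'b': [18, 18, 8]}
After line 4: result = d['b'] = [18, 18, 8]

[18, 18, 8]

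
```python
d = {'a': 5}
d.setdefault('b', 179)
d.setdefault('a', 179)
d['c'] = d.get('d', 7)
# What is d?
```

After line 1: d = {'a': 5}
After line 2 (setdefault adds 'b'=179): d = {'a': 5, 'b': 179}
After line 3 (setdefault 'a' no-op, already exists): d = {'a': 5, 'b': 179}
After line 4 (get('d', 7) returns default since 'd' not in d): d = {'a': 5, 'b': 179, 'c': 7}

{'a': 5, 'b': 179, 'c': 7}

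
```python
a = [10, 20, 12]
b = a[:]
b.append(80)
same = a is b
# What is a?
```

After line 1: a = [10, 20, 12]
After line 2 (b = a[:] is a shallow copy, new object): a = [10, 20, 12], b = [10, 20, 12]
After line 3 (append only mutates b): a = [10, 20, 12], b = [10, 20, 12, 80]
After line 4 (same = a is b; different objects -> False): same = False

[10, 20, 12]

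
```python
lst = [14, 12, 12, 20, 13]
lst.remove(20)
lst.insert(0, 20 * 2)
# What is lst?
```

After line 1: lst = [14, 12, 12, 20, 13]
After line 2 (remove first 20): lst = [14, 12, 12, 13]
After line 3 (insert 40 at index 0): lst = [40, 14, 12, 12, 13]

[40, 14, 12, 12, 13]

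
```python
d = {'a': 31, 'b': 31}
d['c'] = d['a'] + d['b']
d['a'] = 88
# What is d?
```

After line 1: d = {'a': 31, 'b': 31}
After line 2 (d['c'] = 31 + 31): d = {'a': 31, 'b': 31, 'c': 62}
After line 3: d = {'a': 88, 'b': 31, 'c': 62}

{'a': 88, 'b': 31, 'c': 62}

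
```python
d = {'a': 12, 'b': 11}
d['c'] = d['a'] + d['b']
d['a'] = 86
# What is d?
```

After line 1: d = {'a': 12, 'b': 11}
After line 2 (d['c'] = 12 + 11): d = {'a': 12, 'b': 11, 'c': 23}
After line 3: d = {'a': 86, 'b': 11, 'c': 23}

{'a': 86, 'b': 11, 'c': 23}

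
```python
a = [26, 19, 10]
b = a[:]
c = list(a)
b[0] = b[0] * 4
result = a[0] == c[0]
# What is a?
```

After line 1: a = [26, 19, 10]
After line 2 (b = a[:], copy): a = [26, 19, 10], b = [26, 19, 10]
After line 3 (c = list(a) is a copy, new object): c = [26, 19, 10]
After line 4 (b[0] = 26 * 4 = 104; only b mutates (copy)): a = [26, 19, 10], b = [104, 19, 10], c = [26, 19, 10]
After line 5 (a[0] = 26, c[0] = 26; result = True)

[26, 19, 10]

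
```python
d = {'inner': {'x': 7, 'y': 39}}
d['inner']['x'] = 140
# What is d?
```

After line 1: d = {'inner': {'x': 7, 'y': 39}}
After line 2 (inner x overwritten): d = {'inner': {'x': 140, 'y': 39}}

{'inner': {'x': 140, 'y': 39}}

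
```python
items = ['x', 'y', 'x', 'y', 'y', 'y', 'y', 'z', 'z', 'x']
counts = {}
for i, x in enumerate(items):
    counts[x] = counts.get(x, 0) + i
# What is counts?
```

Initial: counts = {}, items = ['x', 'y', 'x', 'y', 'y', 'y', 'y', 'z', 'z', 'x']
i=0, x='x': counts = {'x': 0}
i=1, x='y': counts = {'x': 0, 'y': 1}
i=2, x='x': counts = {'x': 2, 'y': 1}
i=3, x='y': counts = {'x': 2, 'y': 4}
i=4, x='y': counts = {'x': 2, 'y': 8}
i=5, x='y': counts = {'x': 2, 'y': 13}
i=6, x='y': counts = {'x': 2, 'y': 19}
i=7, x='z': counts = {'x': 2, 'y': 19, 'z': 7}
i=8, x='z': counts = {'x': 2, 'y': 19, 'z': 15}
i=9, x='x': counts = {'x': 11, 'y': 19, 'z': 15}

{'x': 11, 'y': 19, 'z': 15}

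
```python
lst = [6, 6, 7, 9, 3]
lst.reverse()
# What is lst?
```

[3, 9, 7, 6, 6]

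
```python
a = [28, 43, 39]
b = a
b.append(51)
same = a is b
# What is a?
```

After line 1: a = [28, 43, 39]
After line 2 (b = a is an alias, same object): a = [28, 43, 39], b = [28, 43, 39]
After line 3 (b.append mutates the shared list): a = [28, 43, 39, 51], b = [28, 43, 39, 51]
After line 4 (same = a is b; same object -> True): same = True

[28, 43, 39, 51]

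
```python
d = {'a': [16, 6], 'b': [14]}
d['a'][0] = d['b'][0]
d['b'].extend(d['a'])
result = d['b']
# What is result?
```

After line 1: d = {'a': [16, 6], 'b': [14]}
After line 2 (a[0] = b[0] = 14): d = {'a': [14, 6], 'b': [14]}
After line 3 (b.extend(a) appends [14, 6]): d = {'a': [14, 6], 'b': [14, 14, 6]}
After line 4: result = d['b'] = [14, 14, 6]

[14, 14, 6]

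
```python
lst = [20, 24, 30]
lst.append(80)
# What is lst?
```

[20, 24, 30, 80]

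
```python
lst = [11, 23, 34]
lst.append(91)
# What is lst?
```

[11, 23, 34, 91]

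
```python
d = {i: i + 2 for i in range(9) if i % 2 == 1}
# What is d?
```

{1: 3, 3: 5, 5: 7, 7: 9}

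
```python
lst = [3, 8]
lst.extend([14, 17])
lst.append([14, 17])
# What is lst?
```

After line 1: lst = [3, 8]
After line 2 (extend unpacks [14, 17]): lst = [3, 8, 14, 17]
After line 3 (append adds [14, 17] as single element): lst = [3, 8, 14, 17, [14, 17]]

[3, 8, 14, 17, [14, 17]]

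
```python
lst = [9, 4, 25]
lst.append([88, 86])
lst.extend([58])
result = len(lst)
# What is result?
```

After line 1: lst = [9, 4, 25]
After line 2 (append adds [88, 86] as single element): lst = [9, 4, 25, [88, 86]]
After line 3 (extend unpacks [58], adds 58): lst = [9, 4, 25, [88, 86], 58]
After line 4: result = len(lst) = 5

5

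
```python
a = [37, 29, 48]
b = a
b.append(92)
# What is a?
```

After line 1: a = [37, 29, 48]
After line 2 (b = a is an alias, same object): a = [37, 29, 48], b = [37, 29, 48]
After line 3 (b.append mutates the shared list): a = [37, 29, 48, 92], b = [37, 29, 48, 92]

[37, 29, 48, 92]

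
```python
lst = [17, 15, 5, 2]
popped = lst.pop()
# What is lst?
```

[17, 15, 5]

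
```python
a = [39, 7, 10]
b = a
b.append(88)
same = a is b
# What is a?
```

After line 1: a = [39, 7, 10]
After line 2 (b = a is an alias, same object): a = [39, 7, 10], b = [39, 7, 10]
After line 3 (b.append mutates the shared list): a = [39, 7, 10, 88], b = [39, 7, 10, 88]
After line 4 (same = a is b; same object -> True): same = True

[39, 7, 10, 88]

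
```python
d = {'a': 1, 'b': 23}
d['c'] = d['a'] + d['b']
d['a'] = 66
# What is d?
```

After line 1: d = {'a': 1, 'b': 23}
After line 2 (d['c'] = 1 + 23): d = {'a': 1, 'b': 23, 'c': 24}
After line 3: d = {'a': 66, 'b': 23, 'c': 24}

{'a': 66, 'b': 23, 'c': 24}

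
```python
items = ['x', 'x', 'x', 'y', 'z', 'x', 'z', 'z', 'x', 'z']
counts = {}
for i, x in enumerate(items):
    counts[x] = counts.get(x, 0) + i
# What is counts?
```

Initial: counts = {}, items = ['x', 'x', 'x', 'y', 'z', 'x', 'z', 'z', 'x', 'z']
i=0, x='x': counts = {'x': 0}
i=1, x='x': counts = {'x': 1}
i=2, x='x': counts = {'x': 3}
i=3, x='y': counts = {'x': 3, 'y': 3}
i=4, x='z': counts = {'x': 3, 'y': 3, 'z': 4}
i=5, x='x': counts = {'x': 8, 'y': 3, 'z': 4}
i=6, x='z': counts = {'x': 8, 'y': 3, 'z': 10}
i=7, x='z': counts = {'x': 8, 'y': 3, 'z': 17}
i=8, x='x': counts = {'x': 16, 'y': 3, 'z': 17}
i=9, x='z': counts = {'x': 16, 'y': 3, 'z': 26}

{'x': 16, 'y': 3, 'z': 26}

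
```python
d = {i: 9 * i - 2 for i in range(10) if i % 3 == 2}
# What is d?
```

{2: 16, 5: 43, 8: 70}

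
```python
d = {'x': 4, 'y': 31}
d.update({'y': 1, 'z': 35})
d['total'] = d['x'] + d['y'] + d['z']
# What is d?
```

After line 1: d = {'x': 4, 'y': 31}
After line 2 (y overwritten, z added): d = {'x': 4, 'y': 1, 'z': 35}
After line 3 (total = 4 + 1 + 35 = 40): d = {'x': 4, 'y': 1, 'z': 35, 'total': 40}

{'x': 4, 'y': 1, 'z': 35, 'total': 40}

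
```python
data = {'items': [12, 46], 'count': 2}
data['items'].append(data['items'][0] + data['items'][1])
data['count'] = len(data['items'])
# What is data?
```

After line 1: data = {'items': [12, 46], 'count': 2}
After line 2 (append 12 + 46 = 58): data = {'items': [12, 46, 58], 'count': 2}
After line 3 (count = len(items) = 3): data = {'items': [12, 46, 58], 'count': 3}

{'items': [12, 46, 58], 'count': 3}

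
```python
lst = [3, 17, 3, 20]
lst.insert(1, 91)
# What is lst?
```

[3, 91, 17, 3, 20]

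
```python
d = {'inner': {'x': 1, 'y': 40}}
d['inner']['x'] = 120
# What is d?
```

After line 1: d = {'inner': {'x': 1, 'y': 40}}
After line 2 (inner x overwritten): d = {'inner': {'x': 120, 'y': 40}}

{'inner': {'x': 120, 'y': 40}}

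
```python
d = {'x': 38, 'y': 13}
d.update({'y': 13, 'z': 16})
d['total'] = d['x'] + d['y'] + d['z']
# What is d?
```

After line 1: d = {'x': 38, 'y': 13}
After line 2 (y overwritten, z added): d = {'x': 38, 'y': 13, 'z': 16}
After line 3 (total = 38 + 13 + 16 = 67): d = {'x': 38, 'y': 13, 'z': 16, 'total': 67}

{'x': 38, 'y': 13, 'z': 16, 'total': 67}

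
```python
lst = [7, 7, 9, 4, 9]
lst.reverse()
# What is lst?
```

[9, 4, 9, 7, 7]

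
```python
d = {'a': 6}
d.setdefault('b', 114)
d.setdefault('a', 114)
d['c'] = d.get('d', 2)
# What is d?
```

After line 1: d = {'a': 6}
After line 2 (setdefault adds 'b'=114): d = {'a': 6, 'b': 114}
After line 3 (setdefault 'a' no-op, already exists): d = {'a': 6, 'b': 114}
After line 4 (get('d', 2) returns default since 'd' not in d): d = {'a': 6, 'b': 114, 'c': 2}

{'a': 6, 'b': 114, 'c': 2}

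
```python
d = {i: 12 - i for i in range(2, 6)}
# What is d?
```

{2: 10, 3: 9, 4: 8, 5: 7}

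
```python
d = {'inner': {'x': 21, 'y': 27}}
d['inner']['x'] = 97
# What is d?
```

After line 1: d = {'inner': {'x': 21, 'y': 27}}
After line 2 (inner x overwritten): d = {'inner': {'x': 97, 'y': 27}}

{'inner': {'x': 97, 'y': 27}}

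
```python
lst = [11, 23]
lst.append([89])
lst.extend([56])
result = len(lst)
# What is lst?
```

After line 1: lst = [11, 23]
After line 2 (append adds [89] as single element): lst = [11, 23, [89]]
After line 3 (extend unpacks [56], adds 56): lst = [11, 23, [89], 56]
After line 4: result = len(lst) = 4

[11, 23, [89], 56]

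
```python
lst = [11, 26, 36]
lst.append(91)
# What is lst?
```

[11, 26, 36, 91]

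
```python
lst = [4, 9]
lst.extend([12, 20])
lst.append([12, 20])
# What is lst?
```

After line 1: lst = [4, 9]
After line 2 (extend unpacks [12, 20]): lst = [4, 9, 12, 20]
After line 3 (append adds [12, 20] as single element): lst = [4, 9, 12, 20, [12, 20]]

[4, 9, 12, 20, [12, 20]]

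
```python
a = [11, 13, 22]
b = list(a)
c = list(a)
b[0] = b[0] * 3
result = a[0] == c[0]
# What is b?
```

After line 1: a = [11, 13, 22]
After line 2 (b = list(a), copy): a = [11, 13, 22], b = [11, 13, 22]
After line 3 (c = list(a) is a copy, new object): c = [11, 13, 22]
After line 4 (b[0] = 11 * 3 = 33; only b mutates (copy)): a = [11, 13, 22], b = [33, 13, 22], c = [11, 13, 22]
After line 5 (a[0] = 11, c[0] = 11; result = True)

[33, 13, 22]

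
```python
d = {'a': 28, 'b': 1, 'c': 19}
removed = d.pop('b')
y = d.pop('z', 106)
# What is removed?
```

After line 1: d = {'a': 28, 'b': 1, 'c': 19}
After line 2 (pop 'b' returns 1): d = {'a': 28, 'c': 19}, removed = 1
After line 3 (pop 'z' missing, returns default 106): d = {'a': 28, 'c': 19}, y = 106

1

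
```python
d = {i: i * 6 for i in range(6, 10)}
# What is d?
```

{6: 36, 7: 42, 8: 48, 9: 54}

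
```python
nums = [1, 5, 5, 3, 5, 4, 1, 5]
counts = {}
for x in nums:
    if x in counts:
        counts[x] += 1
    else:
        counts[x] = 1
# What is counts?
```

Initial: counts = {}, nums = [1, 5, 5, 3, 5, 4, 1, 5]
See 1: counts = {1: 1}
See 5: counts = {1: 1, 5: 1}
See 5: counts = {1: 1, 5: 2}
See 3: counts = {1: 1, 5: 2, 3: 1}
See 5: counts = {1: 1, 5: 3, 3: 1}
See 4: counts = {1: 1, 5: 3, 3: 1, 4: 1}
See 1: counts = {1: 2, 5: 3, 3: 1, 4: 1}
See 5: counts = {1: 2, 5: 4, 3: 1, 4: 1}

{1: 2, 5: 4, 3: 1, 4: 1}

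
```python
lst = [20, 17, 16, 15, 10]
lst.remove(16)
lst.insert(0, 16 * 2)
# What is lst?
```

After line 1: lst = [20, 17, 16, 15, 10]
After line 2 (remove first 16): lst = [20, 17, 15, 10]
After line 3 (insert 32 at index 0): lst = [32, 20, 17, 15, 10]

[32, 20, 17, 15, 10]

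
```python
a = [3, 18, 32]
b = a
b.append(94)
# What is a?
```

After line 1: a = [3, 18, 32]
After line 2 (b = a is an alias, same object): a = [3, 18, 32], b = [3, 18, 32]
After line 3 (b.append mutates the shared list): a = [3, 18, 32, 94], b = [3, 18, 32, 94]

[3, 18, 32, 94]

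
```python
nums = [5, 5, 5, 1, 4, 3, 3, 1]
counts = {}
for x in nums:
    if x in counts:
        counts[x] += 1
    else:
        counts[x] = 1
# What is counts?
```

Initial: counts = {}, nums = [5, 5, 5, 1, 4, 3, 3, 1]
See 5: counts = {5: 1}
See 5: counts = {5: 2}
See 5: counts = {5: 3}
See 1: counts = {5: 3, 1: 1}
See 4: counts = {5: 3, 1: 1, 4: 1}
See 3: counts = {5: 3, 1: 1, 4: 1, 3: 1}
See 3: counts = {5: 3, 1: 1, 4: 1, 3: 2}
See 1: counts = {5: 3, 1: 2, 4: 1, 3: 2}

{5: 3, 1: 2, 4: 1, 3: 2}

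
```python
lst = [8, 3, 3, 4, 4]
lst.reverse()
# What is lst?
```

[4, 4, 3, 3, 8]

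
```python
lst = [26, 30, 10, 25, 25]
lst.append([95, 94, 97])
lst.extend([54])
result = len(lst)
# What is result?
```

After line 1: lst = [26, 30, 10, 25, 25]
After line 2 (append adds [95, 94, 97] as single element): lst = [26, 30, 10, 25, 25, [95, 94, 97]]
After line 3 (extend unpacks [54], adds 54): lst = [26, 30, 10, 25, 25, [95, 94, 97], 54]
After line 4: result = len(lst) = 7

7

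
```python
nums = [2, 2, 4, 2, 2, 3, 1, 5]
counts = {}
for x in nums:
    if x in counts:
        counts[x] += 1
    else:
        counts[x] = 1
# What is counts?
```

Initial: counts = {}, nums = [2, 2, 4, 2, 2, 3, 1, 5]
See 2: counts = {2: 1}
See 2: counts = {2: 2}
See 4: counts = {2: 2, 4: 1}
See 2: counts = {2: 3, 4: 1}
See 2: counts = {2: 4, 4: 1}
See 3: counts = {2: 4, 4: 1, 3: 1}
See 1: counts = {2: 4, 4: 1, 3: 1, 1: 1}
See 5: counts = {2: 4, 4: 1, 3: 1, 1: 1, 5: 1}

{2: 4, 4: 1, 3: 1, 1: 1, 5: 1}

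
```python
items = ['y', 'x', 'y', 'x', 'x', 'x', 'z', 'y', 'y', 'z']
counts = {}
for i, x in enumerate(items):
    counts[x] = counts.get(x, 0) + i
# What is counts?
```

Initial: counts = {}, items = ['y', 'x', 'y', 'x', 'x', 'x', 'z', 'y', 'y', 'z']
i=0, x='y': counts = {'y': 0}
i=1, x='x': counts = {'y': 0, 'x': 1}
i=2, x='y': counts = {'y': 2, 'x': 1}
i=3, x='x': counts = {'y': 2, 'x': 4}
i=4, x='x': counts = {'y': 2, 'x': 8}
i=5, x='x': counts = {'y': 2, 'x': 13}
i=6, x='z': counts = {'y': 2, 'x': 13, 'z': 6}
i=7, x='y': counts = {'y': 9, 'x': 13, 'z': 6}
i=8, x='y': counts = {'y': 17, 'x': 13, 'z': 6}
i=9, x='z': counts = {'y': 17, 'x': 13, 'z': 15}

{'y': 17, 'x': 13, 'z': 15}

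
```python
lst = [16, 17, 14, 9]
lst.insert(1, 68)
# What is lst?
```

[16, 68, 17, 14, 9]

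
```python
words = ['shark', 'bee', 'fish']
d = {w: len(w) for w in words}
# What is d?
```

{'shark': 5, 'bee': 3, 'fish': 4}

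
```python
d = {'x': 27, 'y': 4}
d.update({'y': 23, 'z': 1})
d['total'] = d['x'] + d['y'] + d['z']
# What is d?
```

After line 1: d = {'x': 27, 'y': 4}
After line 2 (y overwritten, z added): d = {'x': 27, 'y': 23, 'z': 1}
After line 3 (total = 27 + 23 + 1 = 51): d = {'x': 27, 'y': 23, 'z': 1, 'total': 51}

{'x': 27, 'y': 23, 'z': 1, 'total': 51}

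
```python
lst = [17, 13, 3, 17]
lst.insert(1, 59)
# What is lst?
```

[17, 59, 13, 3, 17]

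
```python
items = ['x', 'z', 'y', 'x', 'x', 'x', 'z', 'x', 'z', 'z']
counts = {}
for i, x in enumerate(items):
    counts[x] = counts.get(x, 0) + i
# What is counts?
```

Initial: counts = {}, items = ['x', 'z', 'y', 'x', 'x', 'x', 'z', 'x', 'z', 'z']
i=0, x='x': counts = {'x': 0}
i=1, x='z': counts = {'x': 0, 'z': 1}
i=2, x='y': counts = {'x': 0, 'z': 1, 'y': 2}
i=3, x='x': counts = {'x': 3, 'z': 1, 'y': 2}
i=4, x='x': counts = {'x': 7, 'z': 1, 'y': 2}
i=5, x='x': counts = {'x': 12, 'z': 1, 'y': 2}
i=6, x='z': counts = {'x': 12, 'z': 7, 'y': 2}
i=7, x='x': counts = {'x': 19, 'z': 7, 'y': 2}
i=8, x='z': counts = {'x': 19, 'z': 15, 'y': 2}
i=9, x='z': counts = {'x': 19, 'z': 24, 'y': 2}

{'x': 19, 'z': 24, 'y': 2}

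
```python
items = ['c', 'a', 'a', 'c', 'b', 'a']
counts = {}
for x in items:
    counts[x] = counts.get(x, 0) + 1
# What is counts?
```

Initial: counts = {}, items = ['c', 'a', 'a', 'c', 'b', 'a']
See 'c': counts = {'c': 1}
See 'a': counts = {'c': 1, 'a': 1}
See 'a': counts = {'c': 1, 'a': 2}
See 'c': counts = {'c': 2, 'a': 2}
See 'b': counts = {'c': 2, 'a': 2, 'b': 1}
See 'a': counts = {'c': 2, 'a': 3, 'b': 1}

{'c': 2, 'a': 3, 'b': 1}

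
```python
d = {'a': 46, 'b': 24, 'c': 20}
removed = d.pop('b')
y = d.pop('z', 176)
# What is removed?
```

After line 1: d = {'a': 46, 'b': 24, 'c': 20}
After line 2 (pop 'b' returns 24): d = {'a': 46, 'c': 20}, removed = 24
After line 3 (pop 'z' missing, returns default 176): d = {'a': 46, 'c': 20}, y = 176

24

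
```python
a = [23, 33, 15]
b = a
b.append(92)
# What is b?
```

After line 1: a = [23, 33, 15]
After line 2 (b = a is an alias, same object): a = [23, 33, 15], b = [23, 33, 15]
After line 3 (b.append mutates the shared list): a = [23, 33, 15, 92], b = [23, 33, 15, 92]

[23, 33, 15, 92]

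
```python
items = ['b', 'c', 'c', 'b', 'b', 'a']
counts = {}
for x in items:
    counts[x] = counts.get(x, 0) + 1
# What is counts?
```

Initial: counts = {}, items = ['b', 'c', 'c', 'b', 'b', 'a']
See 'b': counts = {'b': 1}
See 'c': counts = {'b': 1, 'c': 1}
See 'c': counts = {'b': 1, 'c': 2}
See 'b': counts = {'b': 2, 'c': 2}
See 'b': counts = {'b': 3, 'c': 2}
See 'a': counts = {'b': 3, 'c': 2, 'a': 1}

{'b': 3, 'c': 2, 'a': 1}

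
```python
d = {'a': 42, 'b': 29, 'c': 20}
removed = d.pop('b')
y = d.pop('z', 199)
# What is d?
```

After line 1: d = {'a': 42, 'b': 29, 'c': 20}
After line 2 (pop 'b' returns 29): d = {'a': 42, 'c': 20}, removed = 29
After line 3 (pop 'z' missing, returns default 199): d = {'a': 42, 'c': 20}, y = 199

{'a': 42, 'c': 20}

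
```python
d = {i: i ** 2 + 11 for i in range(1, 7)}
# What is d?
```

{1: 12, 2: 15, 3: 20, 4: 27, 5: 36, 6: 47}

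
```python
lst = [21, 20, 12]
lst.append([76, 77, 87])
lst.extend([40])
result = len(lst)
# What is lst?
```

After line 1: lst = [21, 20, 12]
After line 2 (append adds [76, 77, 87] as single element): lst = [21, 20, 12, [76, 77, 87]]
After line 3 (extend unpacks [40], adds 40): lst = [21, 20, 12, [76, 77, 87], 40]
After line 4: result = len(lst) = 5

[21, 20, 12, [76, 77, 87], 40]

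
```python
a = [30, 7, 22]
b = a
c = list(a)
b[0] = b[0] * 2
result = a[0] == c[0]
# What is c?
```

After line 1: a = [30, 7, 22]
After line 2 (b = a, alias): a = [30, 7, 22], b = [30, 7, 22]
After line 3 (c = list(a) is a copy, new object): c = [30, 7, 22]
After line 4 (b[0] = 30 * 2 = 60; mutates shared a/b): a = b = [60, 7, 22], c = [30, 7, 22]
After line 5 (a[0] = 60, c[0] = 30; result = False)

[30, 7, 22]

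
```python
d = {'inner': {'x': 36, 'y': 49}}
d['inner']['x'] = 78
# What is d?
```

After line 1: d = {'inner': {'x': 36, 'y': 49}}
After line 2 (inner x overwritten): d = {'inner': {'x': 78, 'y': 49}}

{'inner': {'x': 78, 'y': 49}}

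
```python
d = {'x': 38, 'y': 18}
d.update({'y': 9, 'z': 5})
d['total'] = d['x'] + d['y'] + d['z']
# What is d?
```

After line 1: d = {'x': 38, 'y': 18}
After line 2 (y overwritten, z added): d = {'x': 38, 'y': 9, 'z': 5}
After line 3 (total = 38 + 9 + 5 = 52): d = {'x': 38, 'y': 9, 'z': 5, 'total': 52}

{'x': 38, 'y': 9, 'z': 5, 'total': 52}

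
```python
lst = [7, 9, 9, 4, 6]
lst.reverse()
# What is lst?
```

[6, 4, 9, 9, 7]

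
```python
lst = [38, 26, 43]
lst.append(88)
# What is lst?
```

[38, 26, 43, 88]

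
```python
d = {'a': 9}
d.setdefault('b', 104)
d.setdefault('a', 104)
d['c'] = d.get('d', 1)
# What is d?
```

After line 1: d = {'a': 9}
After line 2 (setdefault adds 'b'=104): d = {'a': 9, 'b': 104}
After line 3 (setdefault 'a' no-op, already exists): d = {'a': 9, 'b': 104}
After line 4 (get('d', 1) returns default since 'd' not in d): d = {'a': 9, 'b': 104, 'c': 1}

{'a': 9, 'b': 104, 'c': 1}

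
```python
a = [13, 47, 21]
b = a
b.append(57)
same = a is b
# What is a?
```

After line 1: a = [13, 47, 21]
After line 2 (b = a is an alias, same object): a = [13, 47, 21], b = [13, 47, 21]
After line 3 (b.append mutates the shared list): a = [13, 47, 21, 57], b = [13, 47, 21, 57]
After line 4 (same = a is b; same object -> True): same = True

[13, 47, 21, 57]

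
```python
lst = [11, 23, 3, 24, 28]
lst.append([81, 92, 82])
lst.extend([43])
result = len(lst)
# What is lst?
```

After line 1: lst = [11, 23, 3, 24, 28]
After line 2 (append adds [81, 92, 82] as single element): lst = [11, 23, 3, 24, 28, [81, 92, 82]]
After line 3 (extend unpacks [43], adds 43): lst = [11, 23, 3, 24, 28, [81, 92, 82], 43]
After line 4: result = len(lst) = 7

[11, 23, 3, 24, 28, [81, 92, 82], 43]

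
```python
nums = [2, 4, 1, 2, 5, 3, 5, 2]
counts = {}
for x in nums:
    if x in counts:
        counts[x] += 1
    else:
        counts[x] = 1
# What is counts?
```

Initial: counts = {}, nums = [2, 4, 1, 2, 5, 3, 5, 2]
See 2: counts = {2: 1}
See 4: counts = {2: 1, 4: 1}
See 1: counts = {2: 1, 4: 1, 1: 1}
See 2: counts = {2: 2, 4: 1, 1: 1}
See 5: counts = {2: 2, 4: 1, 1: 1, 5: 1}
See 3: counts = {2: 2, 4: 1, 1: 1, 5: 1, 3: 1}
See 5: counts = {2: 2, 4: 1, 1: 1, 5: 2, 3: 1}
See 2: counts = {2: 3, 4: 1, 1: 1, 5: 2, 3: 1}

{2: 3, 4: 1, 1: 1, 5: 2, 3: 1}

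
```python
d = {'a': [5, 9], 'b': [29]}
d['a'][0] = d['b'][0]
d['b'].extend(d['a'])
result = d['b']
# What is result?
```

After line 1: d = {'a': [5, 9], 'b': [29]}
After line 2 (a[0] = b[0] = 29): d = {'a': [29, 9], 'b': [29]}
After line 3 (b.extend(a) appends [29, 9]): d = {'a': [29, 9], 'b': [29, 29, 9]}
After line 4: result = d['b'] = [29, 29, 9]

[29, 29, 9]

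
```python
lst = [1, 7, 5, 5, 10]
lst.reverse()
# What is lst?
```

[10, 5, 5, 7, 1]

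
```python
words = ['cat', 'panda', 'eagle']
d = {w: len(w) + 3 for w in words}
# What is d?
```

{'cat': 6, 'panda': 8, 'eagle': 8}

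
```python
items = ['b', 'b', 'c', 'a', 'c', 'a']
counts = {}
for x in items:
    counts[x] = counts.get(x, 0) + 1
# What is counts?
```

Initial: counts = {}, items = ['b', 'b', 'c', 'a', 'c', 'a']
See 'b': counts = {'b': 1}
See 'b': counts = {'b': 2}
See 'c': counts = {'b': 2, 'c': 1}
See 'a': counts = {'b': 2, 'c': 1, 'a': 1}
See 'c': counts = {'b': 2, 'c': 2, 'a': 1}
See 'a': counts = {'b': 2, 'c': 2, 'a': 2}

{'b': 2, 'c': 2, 'a': 2}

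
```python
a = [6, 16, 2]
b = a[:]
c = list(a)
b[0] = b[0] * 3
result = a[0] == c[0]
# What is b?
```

After line 1: a = [6, 16, 2]
After line 2 (b = a[:], copy): a = [6, 16, 2], b = [6, 16, 2]
After line 3 (c = list(a) is a copy, new object): c = [6, 16, 2]
After line 4 (b[0] = 6 * 3 = 18; only b mutates (copy)): a = [6, 16, 2], b = [18, 16, 2], c = [6, 16, 2]
After line 5 (a[0] = 6, c[0] = 6; result = True)

[18, 16, 2]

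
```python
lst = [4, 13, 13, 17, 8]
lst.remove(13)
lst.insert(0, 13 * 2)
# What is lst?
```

After line 1: lst = [4, 13, 13, 17, 8]
After line 2 (remove first 13): lst = [4, 13, 17, 8]
After line 3 (insert 26 at index 0): lst = [26, 4, 13, 17, 8]

[26, 4, 13, 17, 8]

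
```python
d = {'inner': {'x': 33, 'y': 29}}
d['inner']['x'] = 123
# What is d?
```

After line 1: d = {'inner': {'x': 33, 'y': 29}}
After line 2 (inner x overwritten): d = {'inner': {'x': 123, 'y': 29}}

{'inner': {'x': 123, 'y': 29}}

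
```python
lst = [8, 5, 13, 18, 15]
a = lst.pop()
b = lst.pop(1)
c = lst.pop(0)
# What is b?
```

After line 1: lst = [8, 5, 13, 18, 15]
After line 2 (pop() -> a = 15): lst = [8, 5, 13, 18]
After line 3 (pop(1) -> b = 5): lst = [8, 13, 18]
After line 4 (pop(0) -> c = 8): lst = [13, 18]

5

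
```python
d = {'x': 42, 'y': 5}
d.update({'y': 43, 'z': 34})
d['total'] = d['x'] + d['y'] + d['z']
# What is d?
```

After line 1: d = {'x': 42, 'y': 5}
After line 2 (y overwritten, z added): d = {'x': 42, 'y': 43, 'z': 34}
After line 3 (total = 42 + 43 + 34 = 119): d = {'x': 42, 'y': 43, 'z': 34, 'total': 119}

{'x': 42, 'y': 43, 'z': 34, 'total': 119}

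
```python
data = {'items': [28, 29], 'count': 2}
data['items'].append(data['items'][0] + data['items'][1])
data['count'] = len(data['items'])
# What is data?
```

After line 1: data = {'items': [28, 29], 'count': 2}
After line 2 (append 28 + 29 = 57): data = {'items': [28, 29, 57], 'count': 2}
After line 3 (count = len(items) = 3): data = {'items': [28, 29, 57], 'count': 3}

{'items': [28, 29, 57], 'count': 3}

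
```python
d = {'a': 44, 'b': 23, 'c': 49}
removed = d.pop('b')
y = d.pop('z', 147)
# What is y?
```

After line 1: d = {'a': 44, 'b': 23, 'c': 49}
After line 2 (pop 'b' returns 23): d = {'a': 44, 'c': 49}, removed = 23
After line 3 (pop 'z' missing, returns default 147): d = {'a': 44, 'c': 49}, y = 147

147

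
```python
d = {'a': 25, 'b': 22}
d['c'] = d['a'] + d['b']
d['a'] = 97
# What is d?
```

After line 1: d = {'a': 25, 'b': 22}
After line 2 (d['c'] = 25 + 22): d = {'a': 25, 'b': 22, 'c': 47}
After line 3: d = {'a': 97, 'b': 22, 'c': 47}

{'a': 97, 'b': 22, 'c': 47}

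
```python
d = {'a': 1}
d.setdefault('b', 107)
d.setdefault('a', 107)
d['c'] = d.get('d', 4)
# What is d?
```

After line 1: d = {'a': 1}
After line 2 (setdefault adds 'b'=107): d = {'a': 1, 'b': 107}
After line 3 (setdefault 'a' no-op, already exists): d = {'a': 1, 'b': 107}
After line 4 (get('d', 4) returns default since 'd' not in d): d = {'a': 1, 'b': 107, 'c': 4}

{'a': 1, 'b': 107, 'c': 4}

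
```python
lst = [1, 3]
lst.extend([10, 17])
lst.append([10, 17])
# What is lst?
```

After line 1: lst = [1, 3]
After line 2 (extend unpacks [10, 17]): lst = [1, 3, 10, 17]
After line 3 (append adds [10, 17] as single element): lst = [1, 3, 10, 17, [10, 17]]

[1, 3, 10, 17, [10, 17]]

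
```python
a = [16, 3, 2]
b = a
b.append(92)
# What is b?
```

After line 1: a = [16, 3, 2]
After line 2 (b = a is an alias, same object): a = [16, 3, 2], b = [16, 3, 2]
After line 3 (b.append mutates the shared list): a = [16, 3, 2, 92], b = [16, 3, 2, 92]

[16, 3, 2, 92]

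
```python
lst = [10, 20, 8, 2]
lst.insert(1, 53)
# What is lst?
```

[10, 53, 20, 8, 2]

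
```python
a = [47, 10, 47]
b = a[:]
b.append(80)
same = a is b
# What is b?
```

After line 1: a = [47, 10, 47]
After line 2 (b = a[:] is a shallow copy, new object): a = [47, 10, 47], b = [47, 10, 47]
After line 3 (append only mutates b): a = [47, 10, 47], b = [47, 10, 47, 80]
After line 4 (same = a is b; different objects -> False): same = False

[47, 10, 47, 80]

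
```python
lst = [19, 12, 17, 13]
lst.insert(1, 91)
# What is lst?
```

[19, 91, 12, 17, 13]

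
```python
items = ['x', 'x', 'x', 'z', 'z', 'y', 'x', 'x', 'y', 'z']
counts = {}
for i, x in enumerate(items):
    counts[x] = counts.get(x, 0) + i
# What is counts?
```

Initial: counts = {}, items = ['x', 'x', 'x', 'z', 'z', 'y', 'x', 'x', 'y', 'z']
i=0, x='x': counts = {'x': 0}
i=1, x='x': counts = {'x': 1}
i=2, x='x': counts = {'x': 3}
i=3, x='z': counts = {'x': 3, 'z': 3}
i=4, x='z': counts = {'x': 3, 'z': 7}
i=5, x='y': counts = {'x': 3, 'z': 7, 'y': 5}
i=6, x='x': counts = {'x': 9, 'z': 7, 'y': 5}
i=7, x='x': counts = {'x': 16, 'z': 7, 'y': 5}
i=8, x='y': counts = {'x': 16, 'z': 7, 'y': 13}
i=9, x='z': counts = {'x': 16, 'z': 16, 'y': 13}

{'x': 16, 'z': 16, 'y': 13}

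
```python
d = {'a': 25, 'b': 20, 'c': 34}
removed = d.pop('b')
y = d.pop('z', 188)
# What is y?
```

After line 1: d = {'a': 25, 'b': 20, 'c': 34}
After line 2 (pop 'b' returns 20): d = {'a': 25, 'c': 34}, removed = 20
After line 3 (pop 'z' missing, returns default 188): d = {'a': 25, 'c': 34}, y = 188

188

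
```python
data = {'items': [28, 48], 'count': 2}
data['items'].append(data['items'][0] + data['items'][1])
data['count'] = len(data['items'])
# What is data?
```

After line 1: data = {'items': [28, 48], 'count': 2}
After line 2 (append 28 + 48 = 76): data = {'items': [28, 48, 76], 'count': 2}
After line 3 (count = len(items) = 3): data = {'items': [28, 48, 76], 'count': 3}

{'items': [28, 48, 76], 'count': 3}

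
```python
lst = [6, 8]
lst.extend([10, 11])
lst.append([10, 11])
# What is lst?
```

After line 1: lst = [6, 8]
After line 2 (extend unpacks [10, 11]): lst = [6, 8, 10, 11]
After line 3 (append adds [10, 11] as single element): lst = [6, 8, 10, 11, [10, 11]]

[6, 8, 10, 11, [10, 11]]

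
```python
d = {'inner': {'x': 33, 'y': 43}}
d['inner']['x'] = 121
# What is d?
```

After line 1: d = {'inner': {'x': 33, 'y': 43}}
After line 2 (inner x overwritten): d = {'inner': {'x': 121, 'y': 43}}

{'inner': {'x': 121, 'y': 43}}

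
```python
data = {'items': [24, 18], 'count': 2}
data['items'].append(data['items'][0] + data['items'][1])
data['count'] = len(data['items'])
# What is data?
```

After line 1: data = {'items': [24, 18], 'count': 2}
After line 2 (append 24 + 18 = 42): data = {'items': [24, 18, 42], 'count': 2}
After line 3 (count = len(items) = 3): data = {'items': [24, 18, 42], 'count': 3}

{'items': [24, 18, 42], 'count': 3}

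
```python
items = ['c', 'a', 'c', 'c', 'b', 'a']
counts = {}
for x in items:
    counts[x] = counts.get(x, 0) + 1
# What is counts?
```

Initial: counts = {}, items = ['c', 'a', 'c', 'c', 'b', 'a']
See 'c': counts = {'c': 1}
See 'a': counts = {'c': 1, 'a': 1}
See 'c': counts = {'c': 2, 'a': 1}
See 'c': counts = {'c': 3, 'a': 1}
See 'b': counts = {'c': 3, 'a': 1, 'b': 1}
See 'a': counts = {'c': 3, 'a': 2, 'b': 1}

{'c': 3, 'a': 2, 'b': 1}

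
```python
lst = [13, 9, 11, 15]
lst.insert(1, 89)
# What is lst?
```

[13, 89, 9, 11, 15]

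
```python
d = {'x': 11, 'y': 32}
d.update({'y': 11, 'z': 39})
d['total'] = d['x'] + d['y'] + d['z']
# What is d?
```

After line 1: d = {'x': 11, 'y': 32}
After line 2 (y overwritten, z added): d = {'x': 11, 'y': 11, 'z': 39}
After line 3 (total = 11 + 11 + 39 = 61): d = {'x': 11, 'y': 11, 'z': 39, 'total': 61}

{'x': 11, 'y': 11, 'z': 39, 'total': 61}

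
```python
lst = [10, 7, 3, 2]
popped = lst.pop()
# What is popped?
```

2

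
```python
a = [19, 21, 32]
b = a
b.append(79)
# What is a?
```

After line 1: a = [19, 21, 32]
After line 2 (b = a is an alias, same object): a = [19, 21, 32], b = [19, 21, 32]
After line 3 (b.append mutates the shared list): a = [19, 21, 32, 79], b = [19, 21, 32, 79]

[19, 21, 32, 79]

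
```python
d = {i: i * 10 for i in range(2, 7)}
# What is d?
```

{2: 20, 3: 30, 4: 40, 5: 50, 6: 60}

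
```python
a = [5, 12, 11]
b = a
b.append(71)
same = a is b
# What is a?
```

After line 1: a = [5, 12, 11]
After line 2 (b = a is an alias, same object): a = [5, 12, 11], b = [5, 12, 11]
After line 3 (b.append mutates the shared list): a = [5, 12, 11, 71], b = [5, 12, 11, 71]
After line 4 (same = a is b; same object -> True): same = True

[5, 12, 11, 71]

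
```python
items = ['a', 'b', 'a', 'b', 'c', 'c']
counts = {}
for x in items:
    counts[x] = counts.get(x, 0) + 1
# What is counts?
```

Initial: counts = {}, items = ['a', 'b', 'a', 'b', 'c', 'c']
See 'a': counts = {'a': 1}
See 'b': counts = {'a': 1, 'b': 1}
See 'a': counts = {'a': 2, 'b': 1}
See 'b': counts = {'a': 2, 'b': 2}
See 'c': counts = {'a': 2, 'b': 2, 'c': 1}
See 'c': counts = {'a': 2, 'b': 2, 'c': 2}

{'a': 2, 'b': 2, 'c': 2}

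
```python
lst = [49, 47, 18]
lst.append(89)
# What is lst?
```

[49, 47, 18, 89]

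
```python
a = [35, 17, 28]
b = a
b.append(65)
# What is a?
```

After line 1: a = [35, 17, 28]
After line 2 (b = a is an alias, same object): a = [35, 17, 28], b = [35, 17, 28]
After line 3 (b.append mutates the shared list): a = [35, 17, 28, 65], b = [35, 17, 28, 65]

[35, 17, 28, 65]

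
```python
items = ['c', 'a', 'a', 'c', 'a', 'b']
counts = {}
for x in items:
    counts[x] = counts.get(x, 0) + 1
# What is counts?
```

Initial: counts = {}, items = ['c', 'a', 'a', 'c', 'a', 'b']
See 'c': counts = {'c': 1}
See 'a': counts = {'c': 1, 'a': 1}
See 'a': counts = {'c': 1, 'a': 2}
See 'c': counts = {'c': 2, 'a': 2}
See 'a': counts = {'c': 2, 'a': 3}
See 'b': counts = {'c': 2, 'a': 3, 'b': 1}

{'c': 2, 'a': 3, 'b': 1}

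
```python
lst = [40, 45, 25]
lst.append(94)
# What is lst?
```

[40, 45, 25, 94]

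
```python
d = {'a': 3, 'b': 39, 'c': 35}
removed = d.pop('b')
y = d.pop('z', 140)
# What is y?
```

After line 1: d = {'a': 3, 'b': 39, 'c': 35}
After line 2 (pop 'b' returns 39): d = {'a': 3, 'c': 35}, removed = 39
After line 3 (pop 'z' missing, returns default 140): d = {'a': 3, 'c': 35}, y = 140

140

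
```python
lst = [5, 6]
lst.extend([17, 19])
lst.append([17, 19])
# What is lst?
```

After line 1: lst = [5, 6]
After line 2 (extend unpacks [17, 19]): lst = [5, 6, 17, 19]
After line 3 (append adds [17, 19] as single element): lst = [5, 6, 17, 19, [17, 19]]

[5, 6, 17, 19, [17, 19]]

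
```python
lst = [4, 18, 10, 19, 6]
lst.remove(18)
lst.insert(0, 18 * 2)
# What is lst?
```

After line 1: lst = [4, 18, 10, 19, 6]
After line 2 (remove first 18): lst = [4, 10, 19, 6]
After line 3 (insert 36 at index 0): lst = [36, 4, 10, 19, 6]

[36, 4, 10, 19, 6]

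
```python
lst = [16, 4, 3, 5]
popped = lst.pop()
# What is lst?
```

[16, 4, 3]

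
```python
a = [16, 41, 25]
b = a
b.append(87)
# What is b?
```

After line 1: a = [16, 41, 25]
After line 2 (b = a is an alias, same object): a = [16, 41, 25], b = [16, 41, 25]
After line 3 (b.append mutates the shared list): a = [16, 41, 25, 87], b = [16, 41, 25, 87]

[16, 41, 25, 87]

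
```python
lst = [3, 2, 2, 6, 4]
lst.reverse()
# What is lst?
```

[4, 6, 2, 2, 3]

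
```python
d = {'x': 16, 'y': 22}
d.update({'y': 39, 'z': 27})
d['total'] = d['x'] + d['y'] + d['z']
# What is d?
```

After line 1: d = {'x': 16, 'y': 22}
After line 2 (y overwritten, z added): d = {'x': 16, 'y': 39, 'z': 27}
After line 3 (total = 16 + 39 + 27 = 82): d = {'x': 16, 'y': 39, 'z': 27, 'total': 82}

{'x': 16, 'y': 39, 'z': 27, 'total': 82}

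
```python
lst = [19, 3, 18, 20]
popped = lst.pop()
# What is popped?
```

20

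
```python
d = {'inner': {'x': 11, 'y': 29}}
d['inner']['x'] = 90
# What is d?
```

After line 1: d = {'inner': {'x': 11, 'y': 29}}
After line 2 (inner x overwritten): d = {'inner': {'x': 90, 'y': 29}}

{'inner': {'x': 90, 'y': 29}}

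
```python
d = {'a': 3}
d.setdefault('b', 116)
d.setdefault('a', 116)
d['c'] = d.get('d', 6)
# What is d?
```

After line 1: d = {'a': 3}
After line 2 (setdefault adds 'b'=116): d = {'a': 3, 'b': 116}
After line 3 (setdefault 'a' no-op, already exists): d = {'a': 3, 'b': 116}
After line 4 (get('d', 6) returns default since 'd' not in d): d = {'a': 3, 'b': 116, 'c': 6}

{'a': 3, 'b': 116, 'c': 6}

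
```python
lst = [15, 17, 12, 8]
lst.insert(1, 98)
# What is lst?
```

[15, 98, 17, 12, 8]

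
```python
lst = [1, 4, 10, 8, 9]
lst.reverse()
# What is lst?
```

[9, 8, 10, 4, 1]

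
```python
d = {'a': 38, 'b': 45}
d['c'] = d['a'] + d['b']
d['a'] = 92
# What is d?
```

After line 1: d = {'a': 38, 'b': 45}
After line 2 (d['c'] = 38 + 45): d = {'a': 38, 'b': 45, 'c': 83}
After line 3: d = {'a': 92, 'b': 45, 'c': 83}

{'a': 92, 'b': 45, 'c': 83}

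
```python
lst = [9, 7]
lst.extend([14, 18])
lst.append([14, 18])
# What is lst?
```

After line 1: lst = [9, 7]
After line 2 (extend unpacks [14, 18]): lst = [9, 7, 14, 18]
After line 3 (append adds [14, 18] as single element): lst = [9, 7, 14, 18, [14, 18]]

[9, 7, 14, 18, [14, 18]]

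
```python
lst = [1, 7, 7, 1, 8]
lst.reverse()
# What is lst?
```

[8, 1, 7, 7, 1]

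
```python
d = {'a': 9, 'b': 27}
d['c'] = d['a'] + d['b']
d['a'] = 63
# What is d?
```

After line 1: d = {'a': 9, 'b': 27}
After line 2 (d['c'] = 9 + 27): d = {'a': 9, 'b': 27, 'c': 36}
After line 3: d = {'a': 63, 'b': 27, 'c': 36}

{'a': 63, 'b': 27, 'c': 36}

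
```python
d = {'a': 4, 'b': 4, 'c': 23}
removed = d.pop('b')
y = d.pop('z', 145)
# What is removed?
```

After line 1: d = {'a': 4, 'b': 4, 'c': 23}
After line 2 (pop 'b' returns 4): d = {'a': 4, 'c': 23}, removed = 4
After line 3 (pop 'z' missing, returns default 145): d = {'a': 4, 'c': 23}, y = 145

4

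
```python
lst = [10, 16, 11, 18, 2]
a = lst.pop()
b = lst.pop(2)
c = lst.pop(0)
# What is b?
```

After line 1: lst = [10, 16, 11, 18, 2]
After line 2 (pop() -> a = 2): lst = [10, 16, 11, 18]
After line 3 (pop(2) -> b = 11): lst = [10, 16, 18]
After line 4 (pop(0) -> c = 10): lst = [16, 18]

11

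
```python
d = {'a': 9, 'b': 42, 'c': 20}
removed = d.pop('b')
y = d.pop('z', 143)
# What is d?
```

After line 1: d = {'a': 9, 'b': 42, 'c': 20}
After line 2 (pop 'b' returns 42): d = {'a': 9, 'c': 20}, removed = 42
After line 3 (pop 'z' missing, returns default 143): d = {'a': 9, 'c': 20}, y = 143

{'a': 9, 'c': 20}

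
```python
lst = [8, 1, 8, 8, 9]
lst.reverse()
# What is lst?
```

[9, 8, 8, 1, 8]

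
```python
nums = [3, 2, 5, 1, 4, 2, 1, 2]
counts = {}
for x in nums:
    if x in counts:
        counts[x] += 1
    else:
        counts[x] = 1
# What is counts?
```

Initial: counts = {}, nums = [3, 2, 5, 1, 4, 2, 1, 2]
See 3: counts = {3: 1}
See 2: counts = {3: 1, 2: 1}
See 5: counts = {3: 1, 2: 1, 5: 1}
See 1: counts = {3: 1, 2: 1, 5: 1, 1: 1}
See 4: counts = {3: 1, 2: 1, 5: 1, 1: 1, 4: 1}
See 2: counts = {3: 1, 2: 2, 5: 1, 1: 1, 4: 1}
See 1: counts = {3: 1, 2: 2, 5: 1, 1: 2, 4: 1}
See 2: counts = {3: 1, 2: 3, 5: 1, 1: 2, 4: 1}

{3: 1, 2: 3, 5: 1, 1: 2, 4: 1}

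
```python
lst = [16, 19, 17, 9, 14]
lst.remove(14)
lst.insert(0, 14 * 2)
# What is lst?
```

After line 1: lst = [16, 19, 17, 9, 14]
After line 2 (remove first 14): lst = [16, 19, 17, 9]
After line 3 (insert 28 at index 0): lst = [28, 16, 19, 17, 9]

[28, 16, 19, 17, 9]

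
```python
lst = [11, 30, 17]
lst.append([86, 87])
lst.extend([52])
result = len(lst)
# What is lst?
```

After line 1: lst = [11, 30, 17]
After line 2 (append adds [86, 87] as single element): lst = [11, 30, 17, [86, 87]]
After line 3 (extend unpacks [52], adds 52): lst = [11, 30, 17, [86, 87], 52]
After line 4: result = len(lst) = 5

[11, 30, 17, [86, 87], 52]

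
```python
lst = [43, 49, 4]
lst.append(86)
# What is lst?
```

[43, 49, 4, 86]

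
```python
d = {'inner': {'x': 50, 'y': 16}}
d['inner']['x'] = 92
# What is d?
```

After line 1: d = {'inner': {'x': 50, 'y': 16}}
After line 2 (inner x overwritten): d = {'inner': {'x': 92, 'y': 16}}

{'inner': {'x': 92, 'y': 16}}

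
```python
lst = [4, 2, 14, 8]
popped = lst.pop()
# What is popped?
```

8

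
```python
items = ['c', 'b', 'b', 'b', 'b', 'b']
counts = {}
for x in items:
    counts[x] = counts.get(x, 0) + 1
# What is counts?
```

Initial: counts = {}, items = ['c', 'b', 'b', 'b', 'b', 'b']
See 'c': counts = {'c': 1}
See 'b': counts = {'c': 1, 'b': 1}
See 'b': counts = {'c': 1, 'b': 2}
See 'b': counts = {'c': 1, 'b': 3}
See 'b': counts = {'c': 1, 'b': 4}
See 'b': counts = {'c': 1, 'b': 5}

{'c': 1, 'b': 5}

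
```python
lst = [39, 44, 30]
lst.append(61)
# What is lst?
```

[39, 44, 30, 61]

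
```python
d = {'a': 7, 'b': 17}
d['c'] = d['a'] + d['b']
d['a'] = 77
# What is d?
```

After line 1: d = {'a': 7, 'b': 17}
After line 2 (d['c'] = 7 + 17): d = {'a': 7, 'b': 17, 'c': 24}
After line 3: d = {'a': 77, 'b': 17, 'c': 24}

{'a': 77, 'b': 17, 'c': 24}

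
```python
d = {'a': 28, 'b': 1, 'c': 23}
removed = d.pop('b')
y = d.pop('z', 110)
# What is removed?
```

After line 1: d = {'a': 28, 'b': 1, 'c': 23}
After line 2 (pop 'b' returns 1): d = {'a': 28, 'c': 23}, removed = 1
After line 3 (pop 'z' missing, returns default 110): d = {'a': 28, 'c': 23}, y = 110

1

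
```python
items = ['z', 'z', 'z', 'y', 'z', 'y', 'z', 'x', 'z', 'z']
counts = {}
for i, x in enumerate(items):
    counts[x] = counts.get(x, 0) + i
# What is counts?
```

Initial: counts = {}, items = ['z', 'z', 'z', 'y', 'z', 'y', 'z', 'x', 'z', 'z']
i=0, x='z': counts = {'z': 0}
i=1, x='z': counts = {'z': 1}
i=2, x='z': counts = {'z': 3}
i=3, x='y': counts = {'z': 3, 'y': 3}
i=4, x='z': counts = {'z': 7, 'y': 3}
i=5, x='y': counts = {'z': 7, 'y': 8}
i=6, x='z': counts = {'z': 13, 'y': 8}
i=7, x='x': counts = {'z': 13, 'y': 8, 'x': 7}
i=8, x='z': counts = {'z': 21, 'y': 8, 'x': 7}
i=9, x='z': counts = {'z': 30, 'y': 8, 'x': 7}

{'z': 30, 'y': 8, 'x': 7}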